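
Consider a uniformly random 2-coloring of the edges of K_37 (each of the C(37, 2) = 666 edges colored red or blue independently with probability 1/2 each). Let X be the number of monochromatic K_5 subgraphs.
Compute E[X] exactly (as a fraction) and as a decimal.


Let X = Σ_S X_S over the C(37, 5) = 435897 subsets S of size 5, where X_S = 1 if the K_5 on S is monochromatic.
For a fixed S, the K_5 on S has C(5, 2) = 10 edges. P[all 10 edges red] = (1/2)^10, and likewise for blue, so P[monochromatic] = 2·(1/2)^10 = 2^{1 − 10} = 1/512.
By linearity: E[X] = C(37, 5) · 2^{1 − 10} = 435897 · 1/512 = 435897/512.
Numerically: E[X] ≈ 851.3613.

E[X] = C(37,5)·2^(1−C(5,2)) = 435897/512 ≈ 851.3613.


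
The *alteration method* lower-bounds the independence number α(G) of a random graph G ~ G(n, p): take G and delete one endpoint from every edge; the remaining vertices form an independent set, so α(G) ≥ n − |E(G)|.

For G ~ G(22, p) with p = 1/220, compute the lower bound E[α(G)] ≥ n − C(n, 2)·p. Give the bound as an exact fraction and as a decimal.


E[|E(G)|] = C(22, 2)·p = 231 · (1/220) = 21/20.
E[α(G)] ≥ n − E[|E(G)|] = 22 − 21/20 = 419/20.
Numerically: ≈ 20.9500.
(This is only a lower bound; the true E[α(G)] may be larger.)

E[α(G)] ≥ 419/20 ≈ 20.9500.


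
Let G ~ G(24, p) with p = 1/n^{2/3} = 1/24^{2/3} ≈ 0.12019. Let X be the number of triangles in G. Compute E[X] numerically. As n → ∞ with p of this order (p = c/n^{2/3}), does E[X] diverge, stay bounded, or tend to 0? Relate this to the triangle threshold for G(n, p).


Number of potential triangles: C(24, 3) = 2024.
Each occurs with probability p³ ≈ (0.12019)³ ≈ 1.7361111e-03.
By linearity: E[X] = C(24, 3)·p³ ≈ 2024 · 1.7361111e-03 ≈ 3.51389.
Since α = 2/3 < 1, p = c/n^{2/3} ≫ 1/n is above the triangle threshold p ~ 1/n. Asymptotically E[X] ~ (c³/6)·n^{3(1−α)} = (1³/6)·n^{1} → ∞; triangles are abundant w.h.p.

E[X] ≈ 3.51389; in regime p = Θ(1/n^{2/3}) E[X] diverges (above the triangle threshold p ~ 1/n).


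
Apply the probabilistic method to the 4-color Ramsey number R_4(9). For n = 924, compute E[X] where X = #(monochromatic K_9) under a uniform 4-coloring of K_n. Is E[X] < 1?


E[X] = C(924, 9) · 4^{1 − 36} = 1301104023557231577684 · 4^{−35} = 1301104023557231577684/1180591620717411303424.
As a reduced fraction: E[X] = 325276005889307894421/295147905179352825856 ≈ 1.10208.
Is E[X] < 1? NO.
Since E[X] ≥ 1, the first-moment bound is inconclusive at n = 924; it does NOT by itself certify R_4(9) > 924.

E[X] = 325276005889307894421/295147905179352825856 ≈ 1.10208; E[X] ≥ 1; first-moment method inconclusive here.


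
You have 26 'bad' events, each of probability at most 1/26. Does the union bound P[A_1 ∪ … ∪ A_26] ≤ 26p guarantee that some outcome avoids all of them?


Union bound: P[∪_{i=1}^{26} A_i] ≤ Σ_i P[A_i] ≤ 26·p = 26·(1/26) = 1.
Numerically: 1 ≈ 1.0000.
Is 1 < 1? NO.
Since the bound 1 is ≥ 1, the union bound is uninformative here; it does NOT by itself certify existence.

26·p = 1 ≈ 1.0000; existence NOT certified by the union bound.


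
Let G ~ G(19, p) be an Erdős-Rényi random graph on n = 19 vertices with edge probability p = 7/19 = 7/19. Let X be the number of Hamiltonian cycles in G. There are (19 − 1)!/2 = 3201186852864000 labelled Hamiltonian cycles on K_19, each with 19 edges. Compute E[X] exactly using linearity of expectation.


K_19 has (19 − 1)!/2 = 3201186852864000 labelled Hamiltonian cycles.
For each such Hamiltonian cycle H, let X_H = 1 if all 19 edges of H are present in G. Then P[X_H = 1] = p^{19} = (7/19)^{19} = 11398895185373143/1978419655660313589123979.
Summing the indicators: E[X] = Σ_H E[X_H] = 3201186852864000 · p^{19} = 3201186852864000 · 11398895185373143/1978419655660313589123979 = 36489993404591253525678231552000/1978419655660313589123979.
Numerically: E[X] ≈ 1.844e+07.

E[X] = 3201186852864000 · (7/19)^{19} = 36489993404591253525678231552000/1978419655660313589123979 ≈ 1.844e+07.


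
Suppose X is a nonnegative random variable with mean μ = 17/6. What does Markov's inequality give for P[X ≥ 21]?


μ = E[X] = 17/6, a = 21.
Markov: P[X ≥ 21] ≤ μ/a = (17/6)/21 = 17/126.
Numerically: ≈ 0.134921.
(Since a = 21 > μ = 2.833333, the bound 17/126 is < 1 and informative.)

P[X ≥ 21] ≤ 17/126 ≈ 0.134921.


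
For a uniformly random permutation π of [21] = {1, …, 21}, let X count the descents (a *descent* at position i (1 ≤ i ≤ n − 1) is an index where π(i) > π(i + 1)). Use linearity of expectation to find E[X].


Write X = Σ X_I over i = 1, …, 20, with X_I the indicator of one descent.
There are 20 indicators.
For each fixed i, the pair (π(i), π(i+1)) is a uniformly random ordered pair of distinct values from {1, …, 21}; by symmetry P[π(i) > π(i+1)] = 1/2.
By linearity: E[X] = 20 · (1/2) = (21 − 1) · (1/2) = 10 ≈ 10.000.

E[X] = 10 = 10.000.


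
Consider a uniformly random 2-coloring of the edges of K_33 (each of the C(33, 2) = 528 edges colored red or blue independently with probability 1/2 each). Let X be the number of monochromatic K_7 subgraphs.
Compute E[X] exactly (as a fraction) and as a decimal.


Let X = Σ_S X_S over the C(33, 7) = 4272048 subsets S of size 7, where X_S = 1 if the K_7 on S is monochromatic.
For a fixed S, the K_7 on S has C(7, 2) = 21 edges. P[all 21 edges red] = (1/2)^21, and likewise for blue, so P[monochromatic] = 2·(1/2)^21 = 2^{1 − 21} = 1/1048576.
Summing: E[X] = C(33, 7) · 2^{1 − 21} = 4272048 · 1/1048576 = 267003/65536.
Numerically: E[X] ≈ 4.074142.

E[X] = C(33,7)·2^(1−C(7,2)) = 267003/65536 ≈ 4.074142.


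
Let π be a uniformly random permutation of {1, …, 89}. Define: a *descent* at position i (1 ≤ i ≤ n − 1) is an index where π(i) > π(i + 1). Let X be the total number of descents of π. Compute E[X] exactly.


Write X = Σ X_I over i = 1, …, 88, with X_I the indicator of one descent.
There are 88 indicators.
For each fixed i, the pair (π(i), π(i+1)) is a uniformly random ordered pair of distinct values from {1, …, 89}; by symmetry P[π(i) > π(i+1)] = 1/2.
By linearity: E[X] = 88 · (1/2) = (89 − 1) · (1/2) = 44 ≈ 44.00000.

E[X] = 44 = 44.00000.


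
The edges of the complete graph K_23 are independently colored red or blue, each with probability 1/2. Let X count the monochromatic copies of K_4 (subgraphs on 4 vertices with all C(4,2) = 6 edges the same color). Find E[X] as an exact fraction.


Let X = Σ_S X_S over the C(23, 4) = 8855 subsets S of size 4, where X_S = 1 if the K_4 on S is monochromatic.
For a fixed S, the K_4 on S has C(4, 2) = 6 edges. P[all 6 edges red] = (1/2)^6, and likewise for blue, so P[monochromatic] = 2·(1/2)^6 = 2^{1 − 6} = 1/32.
By linearity of expectation: E[X] = C(23, 4) · 2^{1 − 6} = 8855 · 1/32 = 8855/32.
Numerically: E[X] ≈ 276.71875.

E[X] = C(23,4)·2^(1−C(4,2)) = 8855/32 ≈ 276.71875.


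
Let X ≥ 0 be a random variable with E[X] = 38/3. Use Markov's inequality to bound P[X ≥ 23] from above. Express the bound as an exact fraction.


μ = E[X] = 38/3, a = 23.
Markov: P[X ≥ 23] ≤ μ/a = (38/3)/23 = 38/69.
Numerically: ≈ 0.551.
(Since a = 23 > μ = 12.667, the bound 38/69 is < 1 and informative.)

P[X ≥ 23] ≤ 38/69 ≈ 0.551.


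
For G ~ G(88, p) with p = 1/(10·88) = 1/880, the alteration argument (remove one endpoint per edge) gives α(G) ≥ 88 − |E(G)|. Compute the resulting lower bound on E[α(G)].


E[|E(G)|] = C(88, 2)·p = 3828 · (1/880) = 87/20.
E[α(G)] ≥ n − E[|E(G)|] = 88 − 87/20 = 1673/20.
Numerically: ≈ 83.650.
(This is only a lower bound; the true E[α(G)] may be larger.)

E[α(G)] ≥ 1673/20 ≈ 83.650.


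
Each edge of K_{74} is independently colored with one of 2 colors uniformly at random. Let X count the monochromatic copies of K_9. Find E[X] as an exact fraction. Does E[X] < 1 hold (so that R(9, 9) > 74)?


E[X] = C(74, 9) · 2^{1 − 36} = 110524147514 · 2^{−35} = 110524147514/34359738368.
As a reduced fraction: E[X] = 55262073757/17179869184 ≈ 3.217.
Is E[X] < 1? NO.
Since E[X] ≥ 1, the first-moment bound is inconclusive at n = 74; it does NOT by itself certify R(9, 9) > 74.

E[X] = 55262073757/17179869184 ≈ 3.217; E[X] ≥ 1; first-moment method inconclusive here.


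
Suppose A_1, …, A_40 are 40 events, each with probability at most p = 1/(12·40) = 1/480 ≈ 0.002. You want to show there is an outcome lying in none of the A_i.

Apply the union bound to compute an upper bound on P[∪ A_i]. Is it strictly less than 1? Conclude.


Union bound: P[∪_{i=1}^{40} A_i] ≤ Σ_i P[A_i] ≤ 40·p = 40·(1/480) = 1/12.
Numerically: 1/12 ≈ 0.083.
Is 1/12 < 1? YES.
Since P[∪ A_i] ≤ 1/12 < 1, the complement has P[∩ A_i^c] ≥ 1 − 1/12 = 11/12 > 0, so some outcome avoids every A_i.

40·p = 1/12 ≈ 0.083; existence CERTIFIED by the union bound.


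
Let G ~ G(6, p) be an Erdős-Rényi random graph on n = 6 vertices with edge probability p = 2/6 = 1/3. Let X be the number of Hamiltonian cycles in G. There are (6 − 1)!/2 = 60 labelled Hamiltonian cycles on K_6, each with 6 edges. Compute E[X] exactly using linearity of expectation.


K_6 has (6 − 1)!/2 = 60 labelled Hamiltonian cycles.
For each such Hamiltonian cycle H, let X_H = 1 if all 6 edges of H are present in G. Then P[X_H = 1] = p^{6} = (1/3)^{6} = 1/729.
Summing the indicators: E[X] = Σ_H E[X_H] = 60 · p^{6} = 60 · 1/729 = 20/243.
Numerically: E[X] ≈ 0.082305.

E[X] = 60 · (1/3)^{6} = 20/243 ≈ 0.082305.


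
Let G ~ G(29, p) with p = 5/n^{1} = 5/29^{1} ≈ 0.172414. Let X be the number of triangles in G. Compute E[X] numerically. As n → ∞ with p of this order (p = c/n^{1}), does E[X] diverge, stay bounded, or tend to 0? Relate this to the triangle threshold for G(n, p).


Number of potential triangles: C(29, 3) = 3654.
Each occurs with probability p³ ≈ (0.172414)³ ≈ 5.12526139e-03.
By linearity: E[X] = C(29, 3)·p³ ≈ 3654 · 5.12526139e-03 ≈ 18.727705.
Here α = 1, so p = 5/n is exactly at the triangle threshold p ~ 1/n. Asymptotically E[X] → c³/6 = 5³/6 = 125/6 ≈ 20.833333, a bounded constant. In this regime the triangle count is asymptotically Poisson(c³/6).

E[X] ≈ 18.727705; in regime p = Θ(1/n^{1}) E[X] stays bounded (at the triangle threshold p ~ 1/n).


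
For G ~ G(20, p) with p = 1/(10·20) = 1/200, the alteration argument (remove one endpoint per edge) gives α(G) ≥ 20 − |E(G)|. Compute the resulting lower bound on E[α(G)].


E[|E(G)|] = C(20, 2)·p = 190 · (1/200) = 19/20.
E[α(G)] ≥ n − E[|E(G)|] = 20 − 19/20 = 381/20.
Numerically: ≈ 19.05000.
(This is only a lower bound; the true E[α(G)] may be larger.)

E[α(G)] ≥ 381/20 ≈ 19.05000.


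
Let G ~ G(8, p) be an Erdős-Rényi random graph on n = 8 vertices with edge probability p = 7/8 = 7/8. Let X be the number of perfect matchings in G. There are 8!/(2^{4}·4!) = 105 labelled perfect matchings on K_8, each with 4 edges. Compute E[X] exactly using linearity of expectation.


K_8 has 8!/(2^{4}·4!) = 105 labelled perfect matchings.
For each such perfect matching H, let X_H = 1 if all 4 edges of H are present in G. Then P[X_H = 1] = p^{4} = (7/8)^{4} = 2401/4096.
By linearity of expectation: E[X] = Σ_H E[X_H] = 105 · p^{4} = 105 · 2401/4096 = 252105/4096.
Numerically: E[X] ≈ 61.55.

E[X] = 105 · (7/8)^{4} = 252105/4096 ≈ 61.55.


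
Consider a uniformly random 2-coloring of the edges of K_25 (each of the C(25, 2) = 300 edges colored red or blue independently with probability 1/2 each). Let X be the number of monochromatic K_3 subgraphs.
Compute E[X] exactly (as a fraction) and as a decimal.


Let X = Σ_S X_S over the C(25, 3) = 2300 subsets S of size 3, where X_S = 1 if the K_3 on S is monochromatic.
For a fixed S, the K_3 on S has C(3, 2) = 3 edges. P[all 3 edges red] = (1/2)^3, and likewise for blue, so P[monochromatic] = 2·(1/2)^3 = 2^{1 − 3} = 1/4.
By linearity: E[X] = C(25, 3) · 2^{1 − 3} = 2300 · 1/4 = 575.
Numerically: E[X] ≈ 575.000.

E[X] = C(25,3)·2^(1−C(3,2)) = 575 ≈ 575.000.


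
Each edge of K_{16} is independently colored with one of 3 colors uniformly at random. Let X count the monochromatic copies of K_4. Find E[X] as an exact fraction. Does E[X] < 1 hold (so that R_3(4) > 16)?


E[X] = C(16, 4) · 3^{1 − 6} = 1820 · 3^{−5} = 1820/243.
As a reduced fraction: E[X] = 1820/243 ≈ 7.4897119.
Is E[X] < 1? NO.
Since E[X] ≥ 1, the first-moment bound is inconclusive at n = 16; it does NOT by itself certify R_3(4) > 16.

E[X] = 1820/243 ≈ 7.4897119; E[X] ≥ 1; first-moment method inconclusive here.


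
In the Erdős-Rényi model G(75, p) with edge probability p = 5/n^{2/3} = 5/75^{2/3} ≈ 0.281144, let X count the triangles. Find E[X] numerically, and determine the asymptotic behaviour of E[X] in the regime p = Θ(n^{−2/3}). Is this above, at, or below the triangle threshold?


Number of potential triangles: C(75, 3) = 67525.
Each occurs with probability p³ ≈ (0.281144)³ ≈ 2.22222222e-02.
By linearity: E[X] = C(75, 3)·p³ ≈ 67525 · 2.22222222e-02 ≈ 1500.555556.
Since α = 2/3 < 1, p = c/n^{2/3} ≫ 1/n is above the triangle threshold p ~ 1/n. Asymptotically E[X] ~ (c³/6)·n^{3(1−α)} = (5³/6)·n^{1} → ∞; triangles are abundant w.h.p.

E[X] ≈ 1500.555556; in regime p = Θ(1/n^{2/3}) E[X] diverges (above the triangle threshold p ~ 1/n).


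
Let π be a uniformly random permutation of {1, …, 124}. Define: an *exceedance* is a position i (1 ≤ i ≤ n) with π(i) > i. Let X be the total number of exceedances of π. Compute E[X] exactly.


Write X = Σ_{i=1}^{124} X_i, where X_i = 1_{π(i) > i}.
For each fixed i, π(i) is uniform over {1, …, 124} (marginal of a uniform permutation), so P[π(i) > i] = (n − i)/n. Summing: Σ_{i=1}^{124} (n − i)/n = (0 + 1 + … + 123)/124 = 124(124 − 1)/(2·124) = (124 − 1)/2.
Hence E[X] = Σ_{i=1}^{124} (124 − i)/124 = 123/2 ≈ 61.500.

E[X] = 123/2 = 61.500.


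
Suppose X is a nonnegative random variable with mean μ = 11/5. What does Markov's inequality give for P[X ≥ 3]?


μ = E[X] = 11/5, a = 3.
Markov: P[X ≥ 3] ≤ μ/a = (11/5)/3 = 11/15.
Numerically: ≈ 0.7333.
(Since a = 3 > μ = 2.2000, the bound 11/15 is < 1 and informative.)

P[X ≥ 3] ≤ 11/15 ≈ 0.7333.


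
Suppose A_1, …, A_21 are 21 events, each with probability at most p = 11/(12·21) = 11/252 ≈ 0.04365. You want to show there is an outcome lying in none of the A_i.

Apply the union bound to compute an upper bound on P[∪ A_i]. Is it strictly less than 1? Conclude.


Union bound: P[∪_{i=1}^{21} A_i] ≤ Σ_i P[A_i] ≤ 21·p = 21·(11/252) = 11/12.
Numerically: 11/12 ≈ 0.91667.
Is 11/12 < 1? YES.
Since P[∪ A_i] ≤ 11/12 < 1, the complement has P[∩ A_i^c] ≥ 1 − 11/12 = 1/12 > 0, so some outcome avoids every A_i.

21·p = 11/12 ≈ 0.91667; existence CERTIFIED by the union bound.


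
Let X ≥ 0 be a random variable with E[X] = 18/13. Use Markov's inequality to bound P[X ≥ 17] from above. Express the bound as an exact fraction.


μ = E[X] = 18/13, a = 17.
Markov: P[X ≥ 17] ≤ μ/a = (18/13)/17 = 18/221.
Numerically: ≈ 0.0814.
(Since a = 17 > μ = 1.3846, the bound 18/221 is < 1 and informative.)

P[X ≥ 17] ≤ 18/221 ≈ 0.0814.


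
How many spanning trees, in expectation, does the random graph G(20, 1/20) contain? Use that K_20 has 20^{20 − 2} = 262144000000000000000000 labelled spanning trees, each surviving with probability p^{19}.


K_20 has 20^{20 − 2} = 262144000000000000000000 labelled spanning trees.
For each such spanning tree H, let X_H = 1 if all 19 edges of H are present in G. Then P[X_H = 1] = p^{19} = (1/20)^{19} = 1/5242880000000000000000000.
Summing the indicators: E[X] = Σ_H E[X_H] = 262144000000000000000000 · p^{19} = 262144000000000000000000 · 1/5242880000000000000000000 = 1/20.
Numerically: E[X] ≈ 0.05.

E[X] = 262144000000000000000000 · (1/20)^{19} = 1/20 ≈ 0.05.


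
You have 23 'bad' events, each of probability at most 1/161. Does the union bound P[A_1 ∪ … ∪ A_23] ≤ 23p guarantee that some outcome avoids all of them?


Union bound: P[∪_{i=1}^{23} A_i] ≤ Σ_i P[A_i] ≤ 23·p = 23·(1/161) = 1/7.
Numerically: 1/7 ≈ 0.142857.
Is 1/7 < 1? YES.
Since P[∪ A_i] ≤ 1/7 < 1, the complement has P[∩ A_i^c] ≥ 1 − 1/7 = 6/7 > 0, so some outcome avoids every A_i.

23·p = 1/7 ≈ 0.142857; existence CERTIFIED by the union bound.


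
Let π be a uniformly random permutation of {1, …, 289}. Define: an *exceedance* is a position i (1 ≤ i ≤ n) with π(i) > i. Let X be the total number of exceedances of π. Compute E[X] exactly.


Write X = Σ_{i=1}^{289} X_i, where X_i = 1_{π(i) > i}.
For each fixed i, π(i) is uniform over {1, …, 289} (marginal of a uniform permutation), so P[π(i) > i] = (n − i)/n. Summing: Σ_{i=1}^{289} (n − i)/n = (0 + 1 + … + 288)/289 = 289(289 − 1)/(2·289) = (289 − 1)/2.
Hence E[X] = Σ_{i=1}^{289} (289 − i)/289 = 144 ≈ 144.000.

E[X] = 144 = 144.000.


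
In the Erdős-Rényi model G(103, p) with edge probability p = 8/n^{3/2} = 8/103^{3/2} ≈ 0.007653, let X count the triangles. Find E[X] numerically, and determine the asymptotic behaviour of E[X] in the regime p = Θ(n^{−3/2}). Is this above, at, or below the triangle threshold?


Number of potential triangles: C(103, 3) = 176851.
Each occurs with probability p³ ≈ (0.007653)³ ≈ 4.482316e-07.
By linearity: E[X] = C(103, 3)·p³ ≈ 176851 · 4.482316e-07 ≈ 0.0793.
Since α = 3/2 > 1, p = c/n^{3/2} = o(1/n) is below the triangle threshold p ~ 1/n. Asymptotically E[X] ~ (c³/6)·n^{3(1−α)} = (8³/6)·n^{-1.5} → 0, so by Markov's inequality G has no triangles w.h.p.

E[X] ≈ 0.0793; in regime p = Θ(1/n^{3/2}) E[X] tends to 0 (below the triangle threshold p ~ 1/n).


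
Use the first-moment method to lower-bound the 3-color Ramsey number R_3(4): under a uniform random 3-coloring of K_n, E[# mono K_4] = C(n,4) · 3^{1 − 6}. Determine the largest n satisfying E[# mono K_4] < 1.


We need C(n, 4) · 3^{1 − 6} < 1, i.e. C(n, 4) < 3^{6 − 1} = 243.
Check values of n near the boundary:
  n = 6: C(6, 4) = 15; 15 < 243? YES
  n = 7: C(7, 4) = 35; 35 < 243? YES
  n = 8: C(8, 4) = 70; 70 < 243? YES
  n = 9: C(9, 4) = 126; 126 < 243? YES
  n = 10: C(10, 4) = 210; 210 < 243? YES
  n = 11: C(11, 4) = 330; 330 < 243? NO
  n = 12: C(12, 4) = 495; 495 < 243? NO
The largest n with C(n, 4) < 243 is n = 10 (where E[X] = 70/81 ≈ 0.864). Hence R_3(4) > 10, i.e. R_3(4) ≥ 11.

Largest n = 10; hence R_3(4) > 10.


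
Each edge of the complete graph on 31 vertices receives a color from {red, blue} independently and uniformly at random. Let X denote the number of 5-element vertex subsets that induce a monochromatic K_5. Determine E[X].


Let X = Σ_S X_S over the C(31, 5) = 169911 subsets S of size 5, where X_S = 1 if the K_5 on S is monochromatic.
For a fixed S, the K_5 on S has C(5, 2) = 10 edges. P[all 10 edges red] = (1/2)^10, and likewise for blue, so P[monochromatic] = 2·(1/2)^10 = 2^{1 − 10} = 1/512.
By linearity of expectation: E[X] = C(31, 5) · 2^{1 − 10} = 169911 · 1/512 = 169911/512.
Numerically: E[X] ≈ 331.857422.

E[X] = C(31,5)·2^(1−C(5,2)) = 169911/512 ≈ 331.857422.


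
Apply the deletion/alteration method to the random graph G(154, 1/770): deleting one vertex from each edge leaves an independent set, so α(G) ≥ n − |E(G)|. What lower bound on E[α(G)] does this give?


E[|E(G)|] = C(154, 2)·p = 11781 · (1/770) = 153/10.
E[α(G)] ≥ n − E[|E(G)|] = 154 − 153/10 = 1387/10.
Numerically: ≈ 138.700000.
(This is only a lower bound; the true E[α(G)] may be larger.)

E[α(G)] ≥ 1387/10 ≈ 138.700000.


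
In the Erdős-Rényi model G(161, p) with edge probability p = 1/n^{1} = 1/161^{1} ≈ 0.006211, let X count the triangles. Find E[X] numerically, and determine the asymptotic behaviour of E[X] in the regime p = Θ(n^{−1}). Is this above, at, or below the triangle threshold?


Number of potential triangles: C(161, 3) = 682640.
Each occurs with probability p³ ≈ (0.006211)³ ≈ 2.396196e-07.
By linearity: E[X] = C(161, 3)·p³ ≈ 682640 · 2.396196e-07 ≈ 0.1636.
Here α = 1, so p = 1/n is exactly at the triangle threshold p ~ 1/n. Asymptotically E[X] → c³/6 = 1³/6 = 1/6 ≈ 0.1667, a bounded constant. In this regime the triangle count is asymptotically Poisson(c³/6).

E[X] ≈ 0.1636; in regime p = Θ(1/n^{1}) E[X] stays bounded (at the triangle threshold p ~ 1/n).


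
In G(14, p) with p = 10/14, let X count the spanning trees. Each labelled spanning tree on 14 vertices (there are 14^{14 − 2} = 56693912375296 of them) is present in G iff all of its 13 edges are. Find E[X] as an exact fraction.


K_14 has 14^{14 − 2} = 56693912375296 labelled spanning trees.
For each such spanning tree H, let X_H = 1 if all 13 edges of H are present in G. Then P[X_H = 1] = p^{13} = (5/7)^{13} = 1220703125/96889010407.
By linearity: E[X] = Σ_H E[X_H] = 56693912375296 · p^{13} = 56693912375296 · 1220703125/96889010407 = 5000000000000/7.
Numerically: E[X] ≈ 7.14286e+11.

E[X] = 56693912375296 · (5/7)^{13} = 5000000000000/7 ≈ 7.14286e+11.


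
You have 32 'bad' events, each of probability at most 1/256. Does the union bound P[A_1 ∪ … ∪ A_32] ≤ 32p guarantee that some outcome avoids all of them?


Union bound: P[∪_{i=1}^{32} A_i] ≤ Σ_i P[A_i] ≤ 32·p = 32·(1/256) = 1/8.
Numerically: 1/8 ≈ 0.125000.
Is 1/8 < 1? YES.
Since P[∪ A_i] ≤ 1/8 < 1, the complement has P[∩ A_i^c] ≥ 1 − 1/8 = 7/8 > 0, so some outcome avoids every A_i.

32·p = 1/8 ≈ 0.125000; existence CERTIFIED by the union bound.


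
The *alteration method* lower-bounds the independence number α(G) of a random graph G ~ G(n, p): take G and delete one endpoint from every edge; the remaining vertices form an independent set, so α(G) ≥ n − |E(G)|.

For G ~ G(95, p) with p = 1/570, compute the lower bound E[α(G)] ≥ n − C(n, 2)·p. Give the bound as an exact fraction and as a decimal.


E[|E(G)|] = C(95, 2)·p = 4465 · (1/570) = 47/6.
E[α(G)] ≥ n − E[|E(G)|] = 95 − 47/6 = 523/6.
Numerically: ≈ 87.16667.
(This is only a lower bound; the true E[α(G)] may be larger.)

E[α(G)] ≥ 523/6 ≈ 87.16667.


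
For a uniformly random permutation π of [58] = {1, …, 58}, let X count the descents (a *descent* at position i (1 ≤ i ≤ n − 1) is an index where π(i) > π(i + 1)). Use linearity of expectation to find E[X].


Write X = Σ X_I over i = 1, …, 57, with X_I the indicator of one descent.
There are 57 indicators.
For each fixed i, the pair (π(i), π(i+1)) is a uniformly random ordered pair of distinct values from {1, …, 58}; by symmetry P[π(i) > π(i+1)] = 1/2.
By linearity: E[X] = 57 · (1/2) = (58 − 1) · (1/2) = 57/2 ≈ 28.500000.

E[X] = 57/2 = 28.500000.


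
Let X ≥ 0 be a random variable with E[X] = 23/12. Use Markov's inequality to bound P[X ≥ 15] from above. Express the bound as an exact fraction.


μ = E[X] = 23/12, a = 15.
Markov: P[X ≥ 15] ≤ μ/a = (23/12)/15 = 23/180.
Numerically: ≈ 0.12778.
(Since a = 15 > μ = 1.91667, the bound 23/180 is < 1 and informative.)

P[X ≥ 15] ≤ 23/180 ≈ 0.12778.


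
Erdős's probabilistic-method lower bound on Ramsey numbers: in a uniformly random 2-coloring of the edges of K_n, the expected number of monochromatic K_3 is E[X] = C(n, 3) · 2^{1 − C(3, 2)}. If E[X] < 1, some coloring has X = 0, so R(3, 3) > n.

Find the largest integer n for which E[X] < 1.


We need C(n, 3) · 2^{1 − 3} < 1, i.e. C(n, 3) < 2^{3 − 1} = 4.
Check values of n near the boundary:
  n = 3: C(3, 3) = 1; 1 < 4? YES
  n = 4: C(4, 3) = 4; 4 < 4? NO
The largest n with C(n, 3) < 4 is n = 3 (where E[X] = 1/4 ≈ 0.2500). Hence R(3, 3) > 3, i.e. R(3, 3) ≥ 4.

Largest n = 3; hence R(3, 3) > 3.


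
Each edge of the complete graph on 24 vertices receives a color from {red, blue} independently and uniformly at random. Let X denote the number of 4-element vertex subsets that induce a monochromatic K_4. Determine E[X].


Let X = Σ_S X_S over the C(24, 4) = 10626 subsets S of size 4, where X_S = 1 if the K_4 on S is monochromatic.
For a fixed S, the K_4 on S has C(4, 2) = 6 edges. P[all 6 edges red] = (1/2)^6, and likewise for blue, so P[monochromatic] = 2·(1/2)^6 = 2^{1 − 6} = 1/32.
By linearity of expectation: E[X] = C(24, 4) · 2^{1 − 6} = 10626 · 1/32 = 5313/16.
Numerically: E[X] ≈ 332.0625.

E[X] = C(24,4)·2^(1−C(4,2)) = 5313/16 ≈ 332.0625.


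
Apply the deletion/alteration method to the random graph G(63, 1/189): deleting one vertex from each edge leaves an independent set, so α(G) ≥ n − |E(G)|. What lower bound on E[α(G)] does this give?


E[|E(G)|] = C(63, 2)·p = 1953 · (1/189) = 31/3.
E[α(G)] ≥ n − E[|E(G)|] = 63 − 31/3 = 158/3.
Numerically: ≈ 52.667.
(This is only a lower bound; the true E[α(G)] may be larger.)

E[α(G)] ≥ 158/3 ≈ 52.667.


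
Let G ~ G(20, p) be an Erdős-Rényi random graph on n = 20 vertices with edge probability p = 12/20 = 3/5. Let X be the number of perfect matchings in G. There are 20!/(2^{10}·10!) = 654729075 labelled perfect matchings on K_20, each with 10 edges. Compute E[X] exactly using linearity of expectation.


K_20 has 20!/(2^{10}·10!) = 654729075 labelled perfect matchings.
For each such perfect matching H, let X_H = 1 if all 10 edges of H are present in G. Then P[X_H = 1] = p^{10} = (3/5)^{10} = 59049/9765625.
By linearity of expectation: E[X] = Σ_H E[X_H] = 654729075 · p^{10} = 654729075 · 59049/9765625 = 1546443885987/390625.
Numerically: E[X] ≈ 3.9589e+06.

E[X] = 654729075 · (3/5)^{10} = 1546443885987/390625 ≈ 3.9589e+06.


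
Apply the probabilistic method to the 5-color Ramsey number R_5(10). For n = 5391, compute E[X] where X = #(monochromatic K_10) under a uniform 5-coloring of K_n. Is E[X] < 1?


E[X] = C(5391, 10) · 5^{1 − 45} = 5666344714787188828795213697883 · 5^{−44} = 5666344714787188828795213697883/5684341886080801486968994140625.
As a reduced fraction: E[X] = 5666344714787188828795213697883/5684341886080801486968994140625 ≈ 0.9968339.
Is E[X] < 1? YES.
Since E[X] < 1, there exists a 5-coloring of K_{5391} with no monochromatic K_10; hence R_5(10) > 5391.

E[X] = 5666344714787188828795213697883/5684341886080801486968994140625 ≈ 0.9968339; E[X] < 1, so R_5(10) > 5391.


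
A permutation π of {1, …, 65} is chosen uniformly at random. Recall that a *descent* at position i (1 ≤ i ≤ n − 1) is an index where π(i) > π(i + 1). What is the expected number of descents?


Write X = Σ X_I over i = 1, …, 64, with X_I the indicator of one descent.
There are 64 indicators.
For each fixed i, the pair (π(i), π(i+1)) is a uniformly random ordered pair of distinct values from {1, …, 65}; by symmetry P[π(i) > π(i+1)] = 1/2.
By linearity: E[X] = 64 · (1/2) = (65 − 1) · (1/2) = 32 ≈ 32.00000.

E[X] = 32 = 32.00000.


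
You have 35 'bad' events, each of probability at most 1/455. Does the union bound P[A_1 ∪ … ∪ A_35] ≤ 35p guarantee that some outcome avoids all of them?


Union bound: P[∪_{i=1}^{35} A_i] ≤ Σ_i P[A_i] ≤ 35·p = 35·(1/455) = 1/13.
Numerically: 1/13 ≈ 0.07692.
Is 1/13 < 1? YES.
Since P[∪ A_i] ≤ 1/13 < 1, the complement has P[∩ A_i^c] ≥ 1 − 1/13 = 12/13 > 0, so some outcome avoids every A_i.

35·p = 1/13 ≈ 0.07692; existence CERTIFIED by the union bound.


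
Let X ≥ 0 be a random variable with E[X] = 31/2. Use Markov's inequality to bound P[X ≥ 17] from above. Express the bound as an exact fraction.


μ = E[X] = 31/2, a = 17.
Markov: P[X ≥ 17] ≤ μ/a = (31/2)/17 = 31/34.
Numerically: ≈ 0.9118.
(Since a = 17 > μ = 15.5000, the bound 31/34 is < 1 and informative.)

P[X ≥ 17] ≤ 31/34 ≈ 0.9118.


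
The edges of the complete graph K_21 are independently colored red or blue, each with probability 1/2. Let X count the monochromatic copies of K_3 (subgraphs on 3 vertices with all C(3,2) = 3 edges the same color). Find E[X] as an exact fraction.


Let X = Σ_S X_S over the C(21, 3) = 1330 subsets S of size 3, where X_S = 1 if the K_3 on S is monochromatic.
For a fixed S, the K_3 on S has C(3, 2) = 3 edges. P[all 3 edges red] = (1/2)^3, and likewise for blue, so P[monochromatic] = 2·(1/2)^3 = 2^{1 − 3} = 1/4.
Summing: E[X] = C(21, 3) · 2^{1 − 3} = 1330 · 1/4 = 665/2.
Numerically: E[X] ≈ 332.5000.

E[X] = C(21,3)·2^(1−C(3,2)) = 665/2 ≈ 332.5000.


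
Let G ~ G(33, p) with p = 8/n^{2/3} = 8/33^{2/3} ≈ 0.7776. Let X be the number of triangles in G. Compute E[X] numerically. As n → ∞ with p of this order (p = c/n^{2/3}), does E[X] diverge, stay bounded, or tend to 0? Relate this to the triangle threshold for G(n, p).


Number of potential triangles: C(33, 3) = 5456.
Each occurs with probability p³ ≈ (0.7776)³ ≈ 4.701561e-01.
By linearity: E[X] = C(33, 3)·p³ ≈ 5456 · 4.701561e-01 ≈ 2565.1717.
Since α = 2/3 < 1, p = c/n^{2/3} ≫ 1/n is above the triangle threshold p ~ 1/n. Asymptotically E[X] ~ (c³/6)·n^{3(1−α)} = (8³/6)·n^{1} → ∞; triangles are abundant w.h.p.

E[X] ≈ 2565.1717; in regime p = Θ(1/n^{2/3}) E[X] diverges (above the triangle threshold p ~ 1/n).


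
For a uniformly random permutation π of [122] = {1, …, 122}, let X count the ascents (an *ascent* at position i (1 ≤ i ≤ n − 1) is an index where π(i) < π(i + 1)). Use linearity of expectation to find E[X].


Write X = Σ X_I over i = 1, …, 121, with X_I the indicator of one ascent.
There are 121 indicators.
For each fixed i, the pair (π(i), π(i+1)) is a uniformly random ordered pair of distinct values from {1, …, 122}; by symmetry P[π(i) < π(i+1)] = 1/2.
By linearity: E[X] = 121 · (1/2) = (122 − 1) · (1/2) = 121/2 ≈ 60.5000.

E[X] = 121/2 = 60.5000.


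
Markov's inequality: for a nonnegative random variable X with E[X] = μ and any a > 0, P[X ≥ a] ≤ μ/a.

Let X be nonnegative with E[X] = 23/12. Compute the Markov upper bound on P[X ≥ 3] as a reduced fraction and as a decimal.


μ = E[X] = 23/12, a = 3.
Markov: P[X ≥ 3] ≤ μ/a = (23/12)/3 = 23/36.
Numerically: ≈ 0.63889.
(Since a = 3 > μ = 1.91667, the bound 23/36 is < 1 and informative.)

P[X ≥ 3] ≤ 23/36 ≈ 0.63889.


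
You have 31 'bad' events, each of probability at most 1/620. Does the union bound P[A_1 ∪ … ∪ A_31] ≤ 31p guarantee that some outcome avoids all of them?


Union bound: P[∪_{i=1}^{31} A_i] ≤ Σ_i P[A_i] ≤ 31·p = 31·(1/620) = 1/20.
Numerically: 1/20 ≈ 0.050000.
Is 1/20 < 1? YES.
Since P[∪ A_i] ≤ 1/20 < 1, the complement has P[∩ A_i^c] ≥ 1 − 1/20 = 19/20 > 0, so some outcome avoids every A_i.

31·p = 1/20 ≈ 0.050000; existence CERTIFIED by the union bound.


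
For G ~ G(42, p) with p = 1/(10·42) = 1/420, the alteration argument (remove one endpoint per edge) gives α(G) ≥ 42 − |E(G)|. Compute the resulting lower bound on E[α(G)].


E[|E(G)|] = C(42, 2)·p = 861 · (1/420) = 41/20.
E[α(G)] ≥ n − E[|E(G)|] = 42 − 41/20 = 799/20.
Numerically: ≈ 39.950.
(This is only a lower bound; the true E[α(G)] may be larger.)

E[α(G)] ≥ 799/20 ≈ 39.950.


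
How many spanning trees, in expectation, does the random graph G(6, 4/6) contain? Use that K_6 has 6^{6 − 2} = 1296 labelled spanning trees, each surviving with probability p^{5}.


K_6 has 6^{6 − 2} = 1296 labelled spanning trees.
For each such spanning tree H, let X_H = 1 if all 5 edges of H are present in G. Then P[X_H = 1] = p^{5} = (2/3)^{5} = 32/243.
By linearity of expectation: E[X] = Σ_H E[X_H] = 1296 · p^{5} = 1296 · 32/243 = 512/3.
Numerically: E[X] ≈ 170.7.

E[X] = 1296 · (2/3)^{5} = 512/3 ≈ 170.7.


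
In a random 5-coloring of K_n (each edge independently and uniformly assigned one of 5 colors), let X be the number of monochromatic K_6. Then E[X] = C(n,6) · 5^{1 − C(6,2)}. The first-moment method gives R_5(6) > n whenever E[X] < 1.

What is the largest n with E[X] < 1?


We need C(n, 6) · 5^{1 − 15} < 1, i.e. C(n, 6) < 5^{15 − 1} = 6103515625.
Check values of n near the boundary:
  n = 128: C(128, 6) = 5423611200; 5423611200 < 6103515625? YES
  n = 129: C(129, 6) = 5688177600; 5688177600 < 6103515625? YES
  n = 130: C(130, 6) = 5963412000; 5963412000 < 6103515625? YES
  n = 131: C(131, 6) = 6249655776; 6249655776 < 6103515625? NO
  n = 132: C(132, 6) = 6547258432; 6547258432 < 6103515625? NO
The largest n with C(n, 6) < 6103515625 is n = 130 (where E[X] = 47707296/48828125 ≈ 0.9770). Hence R_5(6) > 130, i.e. R_5(6) ≥ 131.

Largest n = 130; hence R_5(6) > 130.


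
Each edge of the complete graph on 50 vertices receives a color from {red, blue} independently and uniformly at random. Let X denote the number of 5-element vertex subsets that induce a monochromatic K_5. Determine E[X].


Let X = Σ_S X_S over the C(50, 5) = 2118760 subsets S of size 5, where X_S = 1 if the K_5 on S is monochromatic.
For a fixed S, the K_5 on S has C(5, 2) = 10 edges. P[all 10 edges red] = (1/2)^10, and likewise for blue, so P[monochromatic] = 2·(1/2)^10 = 2^{1 − 10} = 1/512.
By linearity: E[X] = C(50, 5) · 2^{1 − 10} = 2118760 · 1/512 = 264845/64.
Numerically: E[X] ≈ 4138.2031.

E[X] = C(50,5)·2^(1−C(5,2)) = 264845/64 ≈ 4138.2031.


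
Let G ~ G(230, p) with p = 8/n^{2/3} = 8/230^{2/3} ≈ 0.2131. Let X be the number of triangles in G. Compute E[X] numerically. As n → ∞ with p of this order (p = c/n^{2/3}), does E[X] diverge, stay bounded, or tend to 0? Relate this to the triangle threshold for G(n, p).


Number of potential triangles: C(230, 3) = 2001460.
Each occurs with probability p³ ≈ (0.2131)³ ≈ 9.678639e-03.
By linearity: E[X] = C(230, 3)·p³ ≈ 2001460 · 9.678639e-03 ≈ 19371.4087.
Since α = 2/3 < 1, p = c/n^{2/3} ≫ 1/n is above the triangle threshold p ~ 1/n. Asymptotically E[X] ~ (c³/6)·n^{3(1−α)} = (8³/6)·n^{1} → ∞; triangles are abundant w.h.p.

E[X] ≈ 19371.4087; in regime p = Θ(1/n^{2/3}) E[X] diverges (above the triangle threshold p ~ 1/n).


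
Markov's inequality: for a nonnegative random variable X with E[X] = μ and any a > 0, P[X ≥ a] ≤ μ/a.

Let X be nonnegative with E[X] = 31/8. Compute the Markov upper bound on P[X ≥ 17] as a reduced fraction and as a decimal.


μ = E[X] = 31/8, a = 17.
Markov: P[X ≥ 17] ≤ μ/a = (31/8)/17 = 31/136.
Numerically: ≈ 0.2279.
(Since a = 17 > μ = 3.8750, the bound 31/136 is < 1 and informative.)

P[X ≥ 17] ≤ 31/136 ≈ 0.2279.


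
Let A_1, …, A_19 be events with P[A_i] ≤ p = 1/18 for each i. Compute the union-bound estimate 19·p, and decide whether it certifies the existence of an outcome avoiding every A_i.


Union bound: P[∪_{i=1}^{19} A_i] ≤ Σ_i P[A_i] ≤ 19·p = 19·(1/18) = 19/18.
Numerically: 19/18 ≈ 1.0556.
Is 19/18 < 1? NO.
Since the bound 19/18 is ≥ 1, the union bound is uninformative here; it does NOT by itself certify existence.

19·p = 19/18 ≈ 1.0556; existence NOT certified by the union bound.


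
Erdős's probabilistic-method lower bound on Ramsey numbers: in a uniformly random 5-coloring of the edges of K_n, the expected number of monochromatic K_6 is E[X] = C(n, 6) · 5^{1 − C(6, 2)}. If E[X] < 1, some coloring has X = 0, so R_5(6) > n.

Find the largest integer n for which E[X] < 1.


We need C(n, 6) · 5^{1 − 15} < 1, i.e. C(n, 6) < 5^{15 − 1} = 6103515625.
Check values of n near the boundary:
  n = 125: C(125, 6) = 4690625500; 4690625500 < 6103515625? YES
  n = 126: C(126, 6) = 4925156775; 4925156775 < 6103515625? YES
  n = 127: C(127, 6) = 5169379425; 5169379425 < 6103515625? YES
  n = 128: C(128, 6) = 5423611200; 5423611200 < 6103515625? YES
  n = 129: C(129, 6) = 5688177600; 5688177600 < 6103515625? YES
  n = 130: C(130, 6) = 5963412000; 5963412000 < 6103515625? YES
  n = 131: C(131, 6) = 6249655776; 6249655776 < 6103515625? NO
  n = 132: C(132, 6) = 6547258432; 6547258432 < 6103515625? NO
  n = 133: C(133, 6) = 6856577728; 6856577728 < 6103515625? NO
The largest n with C(n, 6) < 6103515625 is n = 130 (where E[X] = 47707296/48828125 ≈ 0.9770). Hence R_5(6) > 130, i.e. R_5(6) ≥ 131.

Largest n = 130; hence R_5(6) > 130.


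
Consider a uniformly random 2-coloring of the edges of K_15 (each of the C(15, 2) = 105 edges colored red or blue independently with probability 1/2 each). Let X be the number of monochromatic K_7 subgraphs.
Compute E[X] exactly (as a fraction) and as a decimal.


Let X = Σ_S X_S over the C(15, 7) = 6435 subsets S of size 7, where X_S = 1 if the K_7 on S is monochromatic.
For a fixed S, the K_7 on S has C(7, 2) = 21 edges. P[all 21 edges red] = (1/2)^21, and likewise for blue, so P[monochromatic] = 2·(1/2)^21 = 2^{1 − 21} = 1/1048576.
By linearity: E[X] = C(15, 7) · 2^{1 − 21} = 6435 · 1/1048576 = 6435/1048576.
Numerically: E[X] ≈ 0.006137.

E[X] = C(15,7)·2^(1−C(7,2)) = 6435/1048576 ≈ 0.006137.


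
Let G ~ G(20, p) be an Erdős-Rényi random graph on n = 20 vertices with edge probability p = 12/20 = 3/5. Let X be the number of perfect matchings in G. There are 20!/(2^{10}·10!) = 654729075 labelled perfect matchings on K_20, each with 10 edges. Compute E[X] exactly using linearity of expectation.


K_20 has 20!/(2^{10}·10!) = 654729075 labelled perfect matchings.
For each such perfect matching H, let X_H = 1 if all 10 edges of H are present in G. Then P[X_H = 1] = p^{10} = (3/5)^{10} = 59049/9765625.
By linearity: E[X] = Σ_H E[X_H] = 654729075 · p^{10} = 654729075 · 59049/9765625 = 1546443885987/390625.
Numerically: E[X] ≈ 3.9589e+06.

E[X] = 654729075 · (3/5)^{10} = 1546443885987/390625 ≈ 3.9589e+06.


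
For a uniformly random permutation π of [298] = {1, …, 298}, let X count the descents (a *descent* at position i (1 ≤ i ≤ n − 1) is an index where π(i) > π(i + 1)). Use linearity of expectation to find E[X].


Write X = Σ X_I over i = 1, …, 297, with X_I the indicator of one descent.
There are 297 indicators.
For each fixed i, the pair (π(i), π(i+1)) is a uniformly random ordered pair of distinct values from {1, …, 298}; by symmetry P[π(i) > π(i+1)] = 1/2.
By linearity: E[X] = 297 · (1/2) = (298 − 1) · (1/2) = 297/2 ≈ 148.50000.

E[X] = 297/2 = 148.50000.


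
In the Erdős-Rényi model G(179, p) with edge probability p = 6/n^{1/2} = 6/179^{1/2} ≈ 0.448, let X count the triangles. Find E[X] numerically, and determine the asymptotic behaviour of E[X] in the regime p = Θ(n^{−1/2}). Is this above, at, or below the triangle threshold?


Number of potential triangles: C(179, 3) = 939929.
Each occurs with probability p³ ≈ (0.448)³ ≈ 9.01933e-02.
By linearity: E[X] = C(179, 3)·p³ ≈ 939929 · 9.01933e-02 ≈ 84775.284.
Since α = 1/2 < 1, p = c/n^{1/2} ≫ 1/n is above the triangle threshold p ~ 1/n. Asymptotically E[X] ~ (c³/6)·n^{3(1−α)} = (6³/6)·n^{1.5} → ∞; triangles are abundant w.h.p.

E[X] ≈ 84775.284; in regime p = Θ(1/n^{1/2}) E[X] diverges (above the triangle threshold p ~ 1/n).


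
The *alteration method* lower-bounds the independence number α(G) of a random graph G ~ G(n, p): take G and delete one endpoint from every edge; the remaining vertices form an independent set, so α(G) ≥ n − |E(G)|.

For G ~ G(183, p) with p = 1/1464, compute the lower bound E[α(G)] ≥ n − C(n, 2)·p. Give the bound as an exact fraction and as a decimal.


E[|E(G)|] = C(183, 2)·p = 16653 · (1/1464) = 91/8.
E[α(G)] ≥ n − E[|E(G)|] = 183 − 91/8 = 1373/8.
Numerically: ≈ 171.62500.
(This is only a lower bound; the true E[α(G)] may be larger.)

E[α(G)] ≥ 1373/8 ≈ 171.62500.


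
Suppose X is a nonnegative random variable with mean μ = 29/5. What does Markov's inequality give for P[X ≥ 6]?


μ = E[X] = 29/5, a = 6.
Markov: P[X ≥ 6] ≤ μ/a = (29/5)/6 = 29/30.
Numerically: ≈ 0.966667.
(Since a = 6 > μ = 5.800000, the bound 29/30 is < 1 and informative.)

P[X ≥ 6] ≤ 29/30 ≈ 0.966667.


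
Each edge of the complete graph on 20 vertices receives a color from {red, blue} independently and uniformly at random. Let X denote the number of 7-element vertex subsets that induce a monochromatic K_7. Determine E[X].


Let X = Σ_S X_S over the C(20, 7) = 77520 subsets S of size 7, where X_S = 1 if the K_7 on S is monochromatic.
For a fixed S, the K_7 on S has C(7, 2) = 21 edges. P[all 21 edges red] = (1/2)^21, and likewise for blue, so P[monochromatic] = 2·(1/2)^21 = 2^{1 − 21} = 1/1048576.
Summing: E[X] = C(20, 7) · 2^{1 − 21} = 77520 · 1/1048576 = 4845/65536.
Numerically: E[X] ≈ 0.0739.

E[X] = C(20,7)·2^(1−C(7,2)) = 4845/65536 ≈ 0.0739.
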